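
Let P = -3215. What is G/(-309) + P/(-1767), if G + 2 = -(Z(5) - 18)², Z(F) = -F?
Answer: 643904/182001 ≈ 3.5379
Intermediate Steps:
G = -531 (G = -2 - (-1*5 - 18)² = -2 - (-5 - 18)² = -2 - 1*(-23)² = -2 - 1*529 = -2 - 529 = -531)
G/(-309) + P/(-1767) = -531/(-309) - 3215/(-1767) = -531*(-1/309) - 3215*(-1/1767) = 177/103 + 3215/1767 = 643904/182001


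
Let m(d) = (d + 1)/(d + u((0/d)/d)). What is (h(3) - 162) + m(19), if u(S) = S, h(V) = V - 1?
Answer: -3020/19 ≈ -158.95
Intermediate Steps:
h(V) = -1 + V
m(d) = (1 + d)/d (m(d) = (d + 1)/(d + (0/d)/d) = (1 + d)/(d + 0/d) = (1 + d)/(d + 0) = (1 + d)/d)
(h(3) - 162) + m(19) = ((-1 + 3) - 162) + (1 + 19)/19 = (2 - 162) + (1/19)*20 = -160 + 20/19 = -3020/19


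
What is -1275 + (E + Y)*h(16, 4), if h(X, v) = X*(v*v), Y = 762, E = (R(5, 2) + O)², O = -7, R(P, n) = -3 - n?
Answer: 230661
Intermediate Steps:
E = 144 (E = ((-3 - 1*2) - 7)² = ((-3 - 2) - 7)² = (-5 - 7)² = (-12)² = 144)
h(X, v) = X*v²
-1275 + (E + Y)*h(16, 4) = -1275 + (144 + 762)*(16*4²) = -1275 + 906*(16*16) = -1275 + 906*256 = -1275 + 231936 = 230661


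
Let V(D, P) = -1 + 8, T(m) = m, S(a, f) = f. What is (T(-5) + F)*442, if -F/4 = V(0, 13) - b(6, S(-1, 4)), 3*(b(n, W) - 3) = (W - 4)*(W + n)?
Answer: -9282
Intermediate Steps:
V(D, P) = 7
b(n, W) = 3 + (-4 + W)*(W + n)/3 (b(n, W) = 3 + ((W - 4)*(W + n))/3 = 3 + ((-4 + W)*(W + n))/3 = 3 + (-4 + W)*(W + n)/3)
F = -16 (F = -4*(7 - (3 - 4/3*4 - 4/3*6 + (⅓)*4² + (⅓)*4*6)) = -4*(7 - (3 - 16/3 - 8 + (⅓)*16 + 8)) = -4*(7 - (3 - 16/3 - 8 + 16/3 + 8)) = -4*(7 - 1*3) = -4*(7 - 3) = -4*4 = -16)
(T(-5) + F)*442 = (-5 - 16)*442 = -21*442 = -9282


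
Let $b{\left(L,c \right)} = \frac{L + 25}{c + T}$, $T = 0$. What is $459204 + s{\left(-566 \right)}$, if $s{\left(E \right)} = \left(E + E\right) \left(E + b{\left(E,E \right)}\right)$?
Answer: $1098834$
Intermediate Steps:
$b{\left(L,c \right)} = \frac{25 + L}{c}$ ($b{\left(L,c \right)} = \frac{L + 25}{c + 0} = \frac{25 + L}{c}$)
$s{\left(E \right)} = 2 E \left(E + \frac{25 + E}{E}\right)$ ($s{\left(E \right)} = \left(E + E\right) \left(E + \frac{25 + E}{E}\right) = 2 E \left(E + \frac{25 + E}{E}\right)$)
$459204 + s{\left(-566 \right)} = 459204 + \left(50 + 2 \left(-566\right) + 2 \left(-566\right)^{2}\right) = 459204 + \left(50 - 1132 + 2 \cdot 320356\right) = 459204 + \left(50 - 1132 + 640712\right) = 459204 + 639630 = 1098834$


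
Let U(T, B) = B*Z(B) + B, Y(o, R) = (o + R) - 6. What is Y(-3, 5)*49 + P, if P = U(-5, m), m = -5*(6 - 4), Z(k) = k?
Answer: -106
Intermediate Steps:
m = -10 (m = -5*2 = -10)
Y(o, R) = -6 + R + o (Y(o, R) = (R + o) - 6 = -6 + R + o)
U(T, B) = B + B**2 (U(T, B) = B*B + B = B**2 + B = B + B**2)
P = 90 (P = -10*(1 - 10) = -10*(-9) = 90)
Y(-3, 5)*49 + P = (-6 + 5 - 3)*49 + 90 = -4*49 + 90 = -196 + 90 = -106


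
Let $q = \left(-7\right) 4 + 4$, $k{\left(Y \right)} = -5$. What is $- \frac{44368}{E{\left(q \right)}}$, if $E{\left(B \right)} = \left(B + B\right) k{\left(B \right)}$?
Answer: $- \frac{2773}{15} \approx -184.87$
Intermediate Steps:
$q = -24$ ($q = -28 + 4 = -24$)
$E{\left(B \right)} = - 10 B$ ($E{\left(B \right)} = \left(B + B\right) \left(-5\right) = 2 B \left(-5\right) = - 10 B$)
$- \frac{44368}{E{\left(q \right)}} = - \frac{44368}{\left(-10\right) \left(-24\right)} = - \frac{44368}{240} = \left(-44368\right) \frac{1}{240} = - \frac{2773}{15}$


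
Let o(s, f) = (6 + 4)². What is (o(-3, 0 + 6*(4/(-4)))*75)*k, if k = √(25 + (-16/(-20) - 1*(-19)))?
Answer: 6000*√70 ≈ 50200.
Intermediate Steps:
k = 4*√70/5 (k = √(25 + (-16*(-1/20) + 19)) = √(25 + (⅘ + 19)) = √(25 + 99/5) = √(224/5) = 4*√70/5 ≈ 6.6933)
o(s, f) = 100 (o(s, f) = 10² = 100)
(o(-3, 0 + 6*(4/(-4)))*75)*k = (100*75)*(4*√70/5) = 7500*(4*√70/5) = 6000*√70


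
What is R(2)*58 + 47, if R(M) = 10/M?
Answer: 337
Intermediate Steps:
R(2)*58 + 47 = (10/2)*58 + 47 = (10*(½))*58 + 47 = 5*58 + 47 = 290 + 47 = 337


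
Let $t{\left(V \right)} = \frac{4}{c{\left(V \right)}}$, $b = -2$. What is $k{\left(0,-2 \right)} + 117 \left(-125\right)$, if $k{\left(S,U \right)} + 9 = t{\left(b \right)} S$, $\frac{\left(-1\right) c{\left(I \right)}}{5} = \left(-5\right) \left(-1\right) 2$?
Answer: $-14634$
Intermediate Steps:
$c{\left(I \right)} = -50$ ($c{\left(I \right)} = - 5 \left(-5\right) \left(-1\right) 2 = - 5 \cdot 5 \cdot 2 = \left(-5\right) 10 = -50$)
$t{\left(V \right)} = - \frac{2}{25}$ ($t{\left(V \right)} = \frac{4}{-50} = 4 \left(- \frac{1}{50}\right) = - \frac{2}{25}$)
$k{\left(S,U \right)} = -9 - \frac{2 S}{25}$
$k{\left(0,-2 \right)} + 117 \left(-125\right) = \left(-9 - 0\right) + 117 \left(-125\right) = \left(-9 + 0\right) - 14625 = -9 - 14625 = -14634$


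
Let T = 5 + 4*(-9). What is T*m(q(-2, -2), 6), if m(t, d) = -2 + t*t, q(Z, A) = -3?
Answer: -217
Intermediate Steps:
T = -31 (T = 5 - 36 = -31)
m(t, d) = -2 + t²
T*m(q(-2, -2), 6) = -31*(-2 + (-3)²) = -31*(-2 + 9) = -31*7 = -217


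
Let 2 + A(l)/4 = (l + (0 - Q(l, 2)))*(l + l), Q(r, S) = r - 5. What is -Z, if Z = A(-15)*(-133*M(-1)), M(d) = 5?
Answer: -404320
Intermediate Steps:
Q(r, S) = -5 + r
A(l) = -8 + 40*l (A(l) = -8 + 4*((l + (0 - (-5 + l)))*(l + l)) = -8 + 4*((l + (0 + (5 - l)))*(2*l)) = -8 + 4*((l + (5 - l))*(2*l)) = -8 + 4*(5*(2*l)) = -8 + 4*(10*l) = -8 + 40*l)
Z = 404320 (Z = (-8 + 40*(-15))*(-133*5) = (-8 - 600)*(-665) = -608*(-665) = 404320)
-Z = -1*404320 = -404320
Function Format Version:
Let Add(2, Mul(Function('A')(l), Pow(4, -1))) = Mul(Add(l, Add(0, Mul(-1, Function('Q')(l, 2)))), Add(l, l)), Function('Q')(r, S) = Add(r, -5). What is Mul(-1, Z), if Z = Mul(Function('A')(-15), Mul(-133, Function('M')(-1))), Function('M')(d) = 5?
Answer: -404320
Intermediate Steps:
Function('Q')(r, S) = Add(-5, r)
Function('A')(l) = Add(-8, Mul(40, l)) (Function('A')(l) = Add(-8, Mul(4, Mul(Add(l, Add(0, Mul(-1, Add(-5, l)))), Add(l, l)))) = Add(-8, Mul(4, Mul(Add(l, Add(0, Add(5, Mul(-1, l)))), Mul(2, l)))) = Add(-8, Mul(4, Mul(Add(l, Add(5, Mul(-1, l))), Mul(2, l)))) = Add(-8, Mul(4, Mul(5, Mul(2, l)))) = Add(-8, Mul(4, Mul(10, l))) = Add(-8, Mul(40, l)))
Z = 404320 (Z = Mul(Add(-8, Mul(40, -15)), Mul(-133, 5)) = Mul(Add(-8, -600), -665) = Mul(-608, -665) = 404320)
Mul(-1, Z) = Mul(-1, 404320) = -404320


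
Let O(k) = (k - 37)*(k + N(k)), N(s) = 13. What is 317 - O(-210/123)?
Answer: 1267658/1681 ≈ 754.11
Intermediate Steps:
O(k) = (-37 + k)*(13 + k) (O(k) = (k - 37)*(k + 13) = (-37 + k)*(13 + k))
317 - O(-210/123) = 317 - (-481 + (-210/123)**2 - (-5040)/123) = 317 - (-481 + (-210*1/123)**2 - (-5040)/123) = 317 - (-481 + (-70/41)**2 - 24*(-70/41)) = 317 - (-481 + 4900/1681 + 1680/41) = 317 - 1*(-734781/1681) = 317 + 734781/1681 = 1267658/1681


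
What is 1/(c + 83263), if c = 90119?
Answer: 1/173382 ≈ 5.7676e-6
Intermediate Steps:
1/(c + 83263) = 1/(90119 + 83263) = 1/173382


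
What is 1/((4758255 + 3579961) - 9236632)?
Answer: -1/898416 ≈ -1.1131e-6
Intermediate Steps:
1/((4758255 + 3579961) - 9236632) = 1/(8338216 - 9236632) = 1/(-898416) = -1/898416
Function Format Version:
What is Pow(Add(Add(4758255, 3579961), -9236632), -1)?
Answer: Rational(-1, 898416) ≈ -1.1131e-6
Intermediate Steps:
Pow(Add(Add(4758255, 3579961), -9236632), -1) = Pow(Add(8338216, -9236632), -1) = Pow(-898416, -1) = Rational(-1, 898416)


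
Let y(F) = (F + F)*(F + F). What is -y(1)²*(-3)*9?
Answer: 432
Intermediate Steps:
y(F) = 4*F² (y(F) = (2*F)*(2*F) = 4*F²)
-y(1)²*(-3)*9 = -(4*1²)²*(-3)*9 = -(4*1)²*(-3)*9 = -4²*(-3)*9 = -16*(-3)*9 = -(-48)*9 = -1*(-432) = 432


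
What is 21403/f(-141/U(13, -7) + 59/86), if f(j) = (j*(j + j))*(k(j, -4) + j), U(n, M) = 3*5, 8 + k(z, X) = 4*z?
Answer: -34033766420/12453487983 ≈ -2.7329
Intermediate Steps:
k(z, X) = -8 + 4*z
U(n, M) = 15
f(j) = 2*j²*(-8 + 5*j) (f(j) = (j*(j + j))*((-8 + 4*j) + j) = (j*(2*j))*(-8 + 5*j) = (2*j²)*(-8 + 5*j) = 2*j²*(-8 + 5*j))
21403/f(-141/U(13, -7) + 59/86) = 21403/(((-141/15 + 59/86)²*(-16 + 10*(-141/15 + 59/86)))) = 21403/(((-141*1/15 + 59*(1/86))²*(-16 + 10*(-141*1/15 + 59*(1/86))))) = 21403/(((-47/5 + 59/86)²*(-16 + 10*(-47/5 + 59/86)))) = 21403/(((-3747/430)²*(-16 + 10*(-3747/430)))) = 21403/((14040009*(-16 - 3747/43)/184900)) = 21403/(((14040009/184900)*(-4435/43))) = 21403/(-12453487983/1590140) = 21403*(-1590140/12453487983) = -34033766420/12453487983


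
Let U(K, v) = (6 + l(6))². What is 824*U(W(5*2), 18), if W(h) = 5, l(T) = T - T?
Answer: 29664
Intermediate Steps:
l(T) = 0
U(K, v) = 36 (U(K, v) = (6 + 0)² = 6² = 36)
824*U(W(5*2), 18) = 824*36 = 29664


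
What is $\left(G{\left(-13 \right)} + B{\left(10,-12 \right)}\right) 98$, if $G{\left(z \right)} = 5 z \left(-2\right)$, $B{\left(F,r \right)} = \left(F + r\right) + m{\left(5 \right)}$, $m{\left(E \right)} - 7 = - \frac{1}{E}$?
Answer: $\frac{66052}{5} \approx 13210.0$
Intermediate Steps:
$m{\left(E \right)} = 7 - \frac{1}{E}$
$B{\left(F,r \right)} = \frac{34}{5} + F + r$ ($B{\left(F,r \right)} = \left(F + r\right) + \left(7 - \frac{1}{5}\right) = \left(F + r\right) + \frac{34}{5} = \frac{34}{5} + F + r$)
$G{\left(z \right)} = - 10 z$
$\left(G{\left(-13 \right)} + B{\left(10,-12 \right)}\right) 98 = \left(\left(-10\right) \left(-13\right) + \left(\frac{34}{5} + 10 - 12\right)\right) 98 = \left(130 + \frac{24}{5}\right) 98 = \frac{674}{5} \cdot 98 = \frac{66052}{5}$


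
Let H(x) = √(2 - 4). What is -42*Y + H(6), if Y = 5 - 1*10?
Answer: 210 + I*√2 ≈ 210.0 + 1.4142*I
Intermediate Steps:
H(x) = I*√2 (H(x) = √(-2) = I*√2)
Y = -5 (Y = 5 - 10 = -5)
-42*Y + H(6) = -42*(-5) + I*√2 = 210 + I*√2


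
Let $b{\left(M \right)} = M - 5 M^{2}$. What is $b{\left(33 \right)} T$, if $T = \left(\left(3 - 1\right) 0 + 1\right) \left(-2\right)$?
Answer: $10824$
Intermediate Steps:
$T = -2$ ($T = \left(2 \cdot 0 + 1\right) \left(-2\right) = \left(0 + 1\right) \left(-2\right) = 1 \left(-2\right) = -2$)
$b{\left(33 \right)} T = 33 \left(1 - 165\right) \left(-2\right) = 33 \left(-164\right) \left(-2\right) = \left(-5412\right) \left(-2\right) = 10824$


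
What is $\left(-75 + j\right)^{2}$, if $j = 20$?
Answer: $3025$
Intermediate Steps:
$\left(-75 + j\right)^{2} = \left(-75 + 20\right)^{2} = \left(-55\right)^{2} = 3025$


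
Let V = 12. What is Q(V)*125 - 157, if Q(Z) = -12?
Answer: -1657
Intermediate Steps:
Q(V)*125 - 157 = -12*125 - 157 = -1500 - 157 = -1657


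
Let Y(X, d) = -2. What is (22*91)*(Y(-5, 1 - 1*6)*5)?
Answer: -20020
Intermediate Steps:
(22*91)*(Y(-5, 1 - 1*6)*5) = (22*91)*(-2*5) = 2002*(-10) = -20020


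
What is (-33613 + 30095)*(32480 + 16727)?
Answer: -173110226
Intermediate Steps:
(-33613 + 30095)*(32480 + 16727) = -3518*49207 = -173110226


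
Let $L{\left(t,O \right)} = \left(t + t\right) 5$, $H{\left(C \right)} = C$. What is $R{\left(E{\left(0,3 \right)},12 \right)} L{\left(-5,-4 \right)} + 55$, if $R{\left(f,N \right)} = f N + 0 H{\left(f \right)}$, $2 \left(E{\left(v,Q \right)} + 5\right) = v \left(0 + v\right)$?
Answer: $3055$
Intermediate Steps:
$E{\left(v,Q \right)} = -5 + \frac{v^{2}}{2}$ ($E{\left(v,Q \right)} = -5 + \frac{v \left(0 + v\right)}{2} = -5 + \frac{v v}{2} = -5 + \frac{v^{2}}{2}$)
$L{\left(t,O \right)} = 10 t$ ($L{\left(t,O \right)} = 2 t 5 = 10 t$)
$R{\left(f,N \right)} = N f$ ($R{\left(f,N \right)} = f N + 0 f = N f + 0 = N f$)
$R{\left(E{\left(0,3 \right)},12 \right)} L{\left(-5,-4 \right)} + 55 = 12 \left(-5 + \frac{0^{2}}{2}\right) 10 \left(-5\right) + 55 = 12 \left(-5 + \frac{1}{2} \cdot 0\right) \left(-50\right) + 55 = 12 \left(-5 + 0\right) \left(-50\right) + 55 = 12 \left(-5\right) \left(-50\right) + 55 = \left(-60\right) \left(-50\right) + 55 = 3000 + 55 = 3055$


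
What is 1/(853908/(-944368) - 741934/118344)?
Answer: -1746254478/12526775251 ≈ -0.13940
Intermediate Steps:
1/(853908/(-944368) - 741934/118344) = 1/(853908*(-1/944368) - 741934*1/118344) = 1/(-213477/236092 - 370967/59172) = 1/(-12526775251/1746254478) = -1746254478/12526775251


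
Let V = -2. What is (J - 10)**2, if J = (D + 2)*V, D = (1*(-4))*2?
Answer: 4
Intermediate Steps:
D = -8 (D = -4*2 = -8)
J = 12 (J = (-8 + 2)*(-2) = -6*(-2) = 12)
(J - 10)**2 = (12 - 10)**2 = 2**2 = 4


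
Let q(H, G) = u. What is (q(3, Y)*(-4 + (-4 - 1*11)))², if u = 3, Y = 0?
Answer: 3249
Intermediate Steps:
q(H, G) = 3
(q(3, Y)*(-4 + (-4 - 1*11)))² = (3*(-4 + (-4 - 1*11)))² = (3*(-4 + (-4 - 11)))² = (3*(-4 - 15))² = (3*(-19))² = (-57)² = 3249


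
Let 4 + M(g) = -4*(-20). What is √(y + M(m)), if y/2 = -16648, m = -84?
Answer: 2*I*√8305 ≈ 182.26*I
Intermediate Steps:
M(g) = 76 (M(g) = -4 - 4*(-20) = -4 + 80 = 76)
y = -33296 (y = 2*(-16648) = -33296)
√(y + M(m)) = √(-33296 + 76) = √(-33220) = 2*I*√8305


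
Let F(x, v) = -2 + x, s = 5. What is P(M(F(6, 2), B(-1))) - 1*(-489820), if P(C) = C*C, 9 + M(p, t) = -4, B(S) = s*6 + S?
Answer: 489989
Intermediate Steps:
B(S) = 30 + S (B(S) = 5*6 + S = 30 + S)
M(p, t) = -13 (M(p, t) = -9 - 4 = -13)
P(C) = C²
P(M(F(6, 2), B(-1))) - 1*(-489820) = (-13)² - 1*(-489820) = 169 + 489820 = 489989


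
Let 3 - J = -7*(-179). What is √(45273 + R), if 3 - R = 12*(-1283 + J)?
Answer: 6*√2102 ≈ 275.09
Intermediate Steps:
J = -1250 (J = 3 - (-7)*(-179) = 3 - 1*1253 = 3 - 1253 = -1250)
R = 30399 (R = 3 - 12*(-1283 - 1250) = 3 - 12*(-2533) = 3 - 1*(-30396) = 3 + 30396 = 30399)
√(45273 + R) = √(45273 + 30399) = √75672 = 6*√2102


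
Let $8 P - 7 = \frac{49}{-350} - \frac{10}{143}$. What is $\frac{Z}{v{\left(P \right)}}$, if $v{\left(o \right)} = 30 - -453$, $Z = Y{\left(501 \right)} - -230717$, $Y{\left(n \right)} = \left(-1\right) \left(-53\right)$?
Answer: $\frac{230770}{483} \approx 477.78$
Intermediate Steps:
$Y{\left(n \right)} = 53$
$P = \frac{48549}{57200}$ ($P = \frac{7}{8} + \frac{\frac{49}{-350} - \frac{10}{143}}{8} = \frac{7}{8} + \frac{49 \left(- \frac{1}{350}\right) - \frac{10}{143}}{8} = \frac{7}{8} + \frac{- \frac{7}{50} - \frac{10}{143}}{8} = \frac{7}{8} + \frac{1}{8} \left(- \frac{1501}{7150}\right) = \frac{7}{8} - \frac{1501}{57200} = \frac{48549}{57200} \approx 0.84876$)
$Z = 230770$ ($Z = 53 - -230717 = 53 + 230717 = 230770$)
$v{\left(o \right)} = 483$ ($v{\left(o \right)} = 30 + 453 = 483$)
$\frac{Z}{v{\left(P \right)}} = \frac{230770}{483}$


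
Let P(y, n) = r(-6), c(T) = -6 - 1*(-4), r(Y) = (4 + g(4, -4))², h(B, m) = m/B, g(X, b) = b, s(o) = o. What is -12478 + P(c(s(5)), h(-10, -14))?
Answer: -12478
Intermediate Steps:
r(Y) = 0 (r(Y) = (4 - 4)² = 0² = 0)
c(T) = -2 (c(T) = -6 + 4 = -2)
P(y, n) = 0
-12478 + P(c(s(5)), h(-10, -14)) = -12478 + 0 = -12478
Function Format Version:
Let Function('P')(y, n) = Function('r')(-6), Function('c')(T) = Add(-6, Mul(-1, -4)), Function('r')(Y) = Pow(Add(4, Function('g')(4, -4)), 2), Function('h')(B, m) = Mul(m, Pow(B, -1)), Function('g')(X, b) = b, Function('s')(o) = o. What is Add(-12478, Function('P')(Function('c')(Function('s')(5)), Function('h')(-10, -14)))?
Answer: -12478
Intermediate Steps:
Function('r')(Y) = 0 (Function('r')(Y) = Pow(Add(4, -4), 2) = Pow(0, 2) = 0)
Function('c')(T) = -2 (Function('c')(T) = Add(-6, 4) = -2)
Function('P')(y, n) = 0
Add(-12478, Function('P')(Function('c')(Function('s')(5)), Function('h')(-10, -14))) = Add(-12478, 0) = -12478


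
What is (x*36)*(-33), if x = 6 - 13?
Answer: 8316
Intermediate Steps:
x = -7
(x*36)*(-33) = -7*36*(-33) = -252*(-33) = 8316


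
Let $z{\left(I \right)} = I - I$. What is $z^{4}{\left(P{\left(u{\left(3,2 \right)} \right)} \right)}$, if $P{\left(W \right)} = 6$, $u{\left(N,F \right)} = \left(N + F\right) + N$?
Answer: $0$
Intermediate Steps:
$u{\left(N,F \right)} = F + 2 N$ ($u{\left(N,F \right)} = \left(F + N\right) + N = F + 2 N$)
$z{\left(I \right)} = 0$
$z^{4}{\left(P{\left(u{\left(3,2 \right)} \right)} \right)} = 0^{4} = 0$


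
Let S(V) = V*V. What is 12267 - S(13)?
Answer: 12098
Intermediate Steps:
S(V) = V**2
12267 - S(13) = 12267 - 1*13**2 = 12267 - 1*169 = 12267 - 169 = 12098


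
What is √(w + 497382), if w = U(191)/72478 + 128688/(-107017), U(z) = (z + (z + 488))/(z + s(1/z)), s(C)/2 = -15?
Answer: √3957333403929967811658340083/89198348449 ≈ 705.25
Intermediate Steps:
s(C) = -30 (s(C) = 2*(-15) = -30)
U(z) = (488 + 2*z)/(-30 + z) (U(z) = (z + (z + 488))/(z - 30) = (z + (488 + z))/(-30 + z) = (488 + 2*z)/(-30 + z))
w = -750780881157/624388439143 (w = (2*(244 + 191)/(-30 + 191))/72478 + 128688/(-107017) = (2*435/161)*(1/72478) + 128688*(-1/107017) = (2*(1/161)*435)*(1/72478) - 128688/107017 = (870/161)*(1/72478) - 128688/107017 = 435/5834479 - 128688/107017 = -750780881157/624388439143 ≈ -1.2024)
√(w + 497382) = √(-750780881157/624388439143 + 497382) = √(310558819856942469/624388439143) = √3957333403929967811658340083/89198348449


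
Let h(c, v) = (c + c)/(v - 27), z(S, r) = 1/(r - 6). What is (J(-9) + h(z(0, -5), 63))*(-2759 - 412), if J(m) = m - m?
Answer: 1057/66 ≈ 16.015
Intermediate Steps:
J(m) = 0
z(S, r) = 1/(-6 + r)
h(c, v) = 2*c/(-27 + v) (h(c, v) = (2*c)/(-27 + v) = 2*c/(-27 + v))
(J(-9) + h(z(0, -5), 63))*(-2759 - 412) = (0 + 2/((-6 - 5)*(-27 + 63)))*(-2759 - 412) = (0 + 2/(-11*36))*(-3171) = (0 + 2*(-1/11)*(1/36))*(-3171) = (0 - 1/198)*(-3171) = -1/198*(-3171) = 1057/66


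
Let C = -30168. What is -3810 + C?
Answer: -33978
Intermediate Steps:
-3810 + C = -3810 - 30168 = -33978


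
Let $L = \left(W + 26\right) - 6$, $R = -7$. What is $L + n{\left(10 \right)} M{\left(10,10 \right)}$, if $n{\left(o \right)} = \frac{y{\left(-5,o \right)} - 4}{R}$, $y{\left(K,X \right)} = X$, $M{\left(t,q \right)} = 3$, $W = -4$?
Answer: $\frac{94}{7} \approx 13.429$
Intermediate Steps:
$L = 16$ ($L = \left(-4 + 26\right) - 6 = 22 - 6 = 16$)
$n{\left(o \right)} = \frac{4}{7} - \frac{o}{7}$ ($n{\left(o \right)} = \frac{o - 4}{-7} = \left(o - 4\right) \left(- \frac{1}{7}\right) = \left(-4 + o\right) \left(- \frac{1}{7}\right) = \frac{4}{7} - \frac{o}{7}$)
$L + n{\left(10 \right)} M{\left(10,10 \right)} = 16 + \left(\frac{4}{7} - \frac{10}{7}\right) 3 = 16 - \frac{18}{7} = \frac{94}{7}$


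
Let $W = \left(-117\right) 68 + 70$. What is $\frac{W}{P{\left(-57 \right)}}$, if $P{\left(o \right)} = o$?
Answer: $\frac{7886}{57} \approx 138.35$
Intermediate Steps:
$W = -7886$ ($W = -7956 + 70 = -7886$)
$\frac{W}{P{\left(-57 \right)}} = - \frac{7886}{-57} = \left(-7886\right) \left(- \frac{1}{57}\right) = \frac{7886}{57}$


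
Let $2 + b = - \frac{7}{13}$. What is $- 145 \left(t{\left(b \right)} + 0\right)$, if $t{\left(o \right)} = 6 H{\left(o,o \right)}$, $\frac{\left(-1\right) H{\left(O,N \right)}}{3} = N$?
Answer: $- \frac{86130}{13} \approx -6625.4$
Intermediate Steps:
$H{\left(O,N \right)} = - 3 N$
$b = - \frac{33}{13}$ ($b = -2 - \frac{7}{13} = - \frac{33}{13} \approx -2.5385$)
$t{\left(o \right)} = - 18 o$ ($t{\left(o \right)} = 6 \left(- 3 o\right) = - 18 o$)
$- 145 \left(t{\left(b \right)} + 0\right) = - 145 \left(\left(-18\right) \left(- \frac{33}{13}\right) + 0\right) = - 145 \left(\frac{594}{13} + 0\right) = \left(-145\right) \frac{594}{13} = - \frac{86130}{13}$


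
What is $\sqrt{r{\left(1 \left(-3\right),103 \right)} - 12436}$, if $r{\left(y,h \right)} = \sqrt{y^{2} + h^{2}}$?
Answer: $\sqrt{-12436 + \sqrt{10618}} \approx 111.05 i$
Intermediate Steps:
$r{\left(y,h \right)} = \sqrt{h^{2} + y^{2}}$
$\sqrt{r{\left(1 \left(-3\right),103 \right)} - 12436} = \sqrt{\sqrt{103^{2} + \left(1 \left(-3\right)\right)^{2}} - 12436} = \sqrt{\sqrt{10609 + \left(-3\right)^{2}} - 12436} = \sqrt{\sqrt{10609 + 9} - 12436} = \sqrt{\sqrt{10618} - 12436} = \sqrt{-12436 + \sqrt{10618}}$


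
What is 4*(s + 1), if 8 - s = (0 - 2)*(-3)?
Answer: 12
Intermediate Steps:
s = 2 (s = 8 - (0 - 2)*(-3) = 8 - (-2)*(-3) = 8 - 1*6 = 8 - 6 = 2)
4*(s + 1) = 4*(2 + 1) = 4*3 = 12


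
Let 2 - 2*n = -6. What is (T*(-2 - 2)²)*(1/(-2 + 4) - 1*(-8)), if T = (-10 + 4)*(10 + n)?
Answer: -11424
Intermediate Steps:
n = 4 (n = 1 - ½*(-6) = 1 + 3 = 4)
T = -84 (T = (-10 + 4)*(10 + 4) = -6*14 = -84)
(T*(-2 - 2)²)*(1/(-2 + 4) - 1*(-8)) = (-84*(-2 - 2)²)*(1/(-2 + 4) - 1*(-8)) = (-84*(-4)²)*(1/2 + 8) = (-84*16)*(½ + 8) = -1344*17/2 = -11424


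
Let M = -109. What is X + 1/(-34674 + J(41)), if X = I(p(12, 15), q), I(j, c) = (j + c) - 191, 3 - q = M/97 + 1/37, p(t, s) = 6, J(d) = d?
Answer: -22485894435/124297837 ≈ -180.90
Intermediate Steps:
q = 14703/3589 (q = 3 - (-109/97 + 1/37) = 3 - 1*(-3936/3589) = 3 + 3936/3589 = 14703/3589 ≈ 4.0967)
I(j, c) = -191 + c + j (I(j, c) = (c + j) - 191 = -191 + c + j)
X = -649262/3589 (X = -191 + 14703/3589 + 6 = -649262/3589 ≈ -180.90)
X + 1/(-34674 + J(41)) = -649262/3589 + 1/(-34674 + 41) = -649262/3589 + 1/(-34633) = -649262/3589 - 1/34633 = -22485894435/124297837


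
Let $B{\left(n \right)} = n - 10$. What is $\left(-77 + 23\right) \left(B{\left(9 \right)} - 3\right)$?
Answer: $216$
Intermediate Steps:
$B{\left(n \right)} = -10 + n$
$\left(-77 + 23\right) \left(B{\left(9 \right)} - 3\right) = \left(-77 + 23\right) \left(\left(-10 + 9\right) - 3\right) = - 54 \left(-1 - 3\right) = \left(-54\right) \left(-4\right) = 216$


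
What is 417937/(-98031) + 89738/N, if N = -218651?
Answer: -100179448865/21434576181 ≈ -4.6737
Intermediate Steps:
417937/(-98031) + 89738/N = 417937/(-98031) + 89738/(-218651) = 417937*(-1/98031) + 89738*(-1/218651) = -417937/98031 - 89738/218651 = -100179448865/21434576181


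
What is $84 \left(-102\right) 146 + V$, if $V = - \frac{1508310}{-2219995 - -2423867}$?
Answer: $- \frac{127515350763}{101936} \approx -1.2509 \cdot 10^{6}$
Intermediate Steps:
$V = - \frac{754155}{101936}$ ($V = - \frac{1508310}{-2219995 + 2423867} = - \frac{1508310}{203872} = \left(-1508310\right) \frac{1}{203872} = - \frac{754155}{101936} \approx -7.3983$)
$84 \left(-102\right) 146 + V = 84 \left(-102\right) 146 - \frac{754155}{101936} = \left(-8568\right) 146 - \frac{754155}{101936} = -1250928 - \frac{754155}{101936} = - \frac{127515350763}{101936}$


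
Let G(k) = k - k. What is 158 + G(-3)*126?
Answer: 158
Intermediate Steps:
G(k) = 0
158 + G(-3)*126 = 158 + 0*126 = 158 + 0 = 158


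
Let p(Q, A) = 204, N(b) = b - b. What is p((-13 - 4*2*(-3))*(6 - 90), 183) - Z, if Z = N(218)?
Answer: 204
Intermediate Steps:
N(b) = 0
Z = 0
p((-13 - 4*2*(-3))*(6 - 90), 183) - Z = 204 - 1*0 = 204 + 0 = 204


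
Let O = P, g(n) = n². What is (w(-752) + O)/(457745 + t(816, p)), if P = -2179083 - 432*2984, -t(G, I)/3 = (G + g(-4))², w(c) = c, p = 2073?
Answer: 3468923/1618927 ≈ 2.1427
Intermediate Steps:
t(G, I) = -3*(16 + G)² (t(G, I) = -3*(G + (-4)²)² = -3*(G + 16)² = -3*(16 + G)²)
P = -3468171 (P = -2179083 - 1289088 = -3468171)
O = -3468171
(w(-752) + O)/(457745 + t(816, p)) = (-752 - 3468171)/(457745 - 3*(16 + 816)²) = -3468923/(457745 - 3*832²) = -3468923/(457745 - 3*692224) = -3468923/(457745 - 2076672) = -3468923/(-1618927) = -3468923*(-1/1618927) = 3468923/1618927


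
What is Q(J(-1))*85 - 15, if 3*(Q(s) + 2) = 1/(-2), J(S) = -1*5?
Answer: -1195/6 ≈ -199.17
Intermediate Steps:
J(S) = -5
Q(s) = -13/6 (Q(s) = -2 + (⅓)/(-2) = -2 + (⅓)*(-½) = -2 - ⅙ = -13/6)
Q(J(-1))*85 - 15 = -13/6*85 - 15 = -1105/6 - 15 = -1195/6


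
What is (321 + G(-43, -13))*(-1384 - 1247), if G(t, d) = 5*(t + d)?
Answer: -107871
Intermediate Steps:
G(t, d) = 5*d + 5*t (G(t, d) = 5*(d + t) = 5*d + 5*t)
(321 + G(-43, -13))*(-1384 - 1247) = (321 + (5*(-13) + 5*(-43)))*(-1384 - 1247) = (321 + (-65 - 215))*(-2631) = (321 - 280)*(-2631) = 41*(-2631) = -107871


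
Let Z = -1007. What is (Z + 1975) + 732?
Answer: 1700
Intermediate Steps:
(Z + 1975) + 732 = (-1007 + 1975) + 732 = 968 + 732 = 1700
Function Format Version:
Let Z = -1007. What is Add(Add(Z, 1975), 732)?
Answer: 1700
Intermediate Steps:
Add(Add(Z, 1975), 732) = Add(Add(-1007, 1975), 732) = Add(968, 732) = 1700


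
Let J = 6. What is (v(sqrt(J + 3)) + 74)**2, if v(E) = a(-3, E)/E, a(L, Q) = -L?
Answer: 5625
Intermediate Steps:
v(E) = 3/E (v(E) = (-1*(-3))/E = 3/E)
(v(sqrt(J + 3)) + 74)**2 = (3/(sqrt(6 + 3)) + 74)**2 = (3/(sqrt(9)) + 74)**2 = (3/3 + 74)**2 = (3*(1/3) + 74)**2 = (1 + 74)**2 = 75**2 = 5625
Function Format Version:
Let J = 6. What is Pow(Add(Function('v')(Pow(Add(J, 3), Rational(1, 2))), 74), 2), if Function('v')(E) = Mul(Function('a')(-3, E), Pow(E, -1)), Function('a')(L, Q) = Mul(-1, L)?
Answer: 5625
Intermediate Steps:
Function('v')(E) = Mul(3, Pow(E, -1)) (Function('v')(E) = Mul(Mul(-1, -3), Pow(E, -1)) = Mul(3, Pow(E, -1)))
Pow(Add(Function('v')(Pow(Add(J, 3), Rational(1, 2))), 74), 2) = Pow(Add(Mul(3, Pow(Pow(Add(6, 3), Rational(1, 2)), -1)), 74), 2) = Pow(Add(Mul(3, Pow(Pow(9, Rational(1, 2)), -1)), 74), 2) = Pow(Add(Mul(3, Pow(3, -1)), 74), 2) = Pow(Add(Mul(3, Rational(1, 3)), 74), 2) = Pow(Add(1, 74), 2) = Pow(75, 2) = 5625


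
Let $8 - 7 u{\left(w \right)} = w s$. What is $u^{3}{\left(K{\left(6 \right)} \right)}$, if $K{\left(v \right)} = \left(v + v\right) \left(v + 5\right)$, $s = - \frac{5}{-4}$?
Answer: $- \frac{3869893}{343} \approx -11282.0$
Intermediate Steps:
$s = \frac{5}{4}$ ($s = \left(-5\right) \left(- \frac{1}{4}\right) = \frac{5}{4} \approx 1.25$)
$K{\left(v \right)} = 2 v \left(5 + v\right)$
$u{\left(w \right)} = \frac{8}{7} - \frac{5 w}{28}$ ($u{\left(w \right)} = \frac{8}{7} - \frac{w \frac{5}{4}}{7} = \frac{8}{7} - \frac{\frac{5}{4} w}{7} = \frac{8}{7} - \frac{5 w}{28}$)
$u^{3}{\left(K{\left(6 \right)} \right)} = \left(\frac{8}{7} - \frac{5 \cdot 2 \cdot 6 \left(5 + 6\right)}{28}\right)^{3} = \left(\frac{8}{7} - \frac{5 \cdot 2 \cdot 6 \cdot 11}{28}\right)^{3} = \left(\frac{8}{7} - \frac{165}{7}\right)^{3} = \left(- \frac{157}{7}\right)^{3} = - \frac{3869893}{343}$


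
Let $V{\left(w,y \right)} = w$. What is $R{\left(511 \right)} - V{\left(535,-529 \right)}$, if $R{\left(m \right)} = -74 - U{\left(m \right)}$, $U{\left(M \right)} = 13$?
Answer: $-622$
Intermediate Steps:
$R{\left(m \right)} = -87$ ($R{\left(m \right)} = -74 - 13 = -87$)
$R{\left(511 \right)} - V{\left(535,-529 \right)} = -87 - 535 = -622$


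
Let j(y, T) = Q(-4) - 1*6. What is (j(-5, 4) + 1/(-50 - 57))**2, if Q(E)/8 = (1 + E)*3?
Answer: 69672409/11449 ≈ 6085.5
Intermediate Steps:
Q(E) = 24 + 24*E (Q(E) = 8*((1 + E)*3) = 8*(3 + 3*E) = 24 + 24*E)
j(y, T) = -78 (j(y, T) = (24 + 24*(-4)) - 1*6 = (24 - 96) - 6 = -72 - 6 = -78)
(j(-5, 4) + 1/(-50 - 57))**2 = (-78 + 1/(-50 - 57))**2 = (-78 + 1/(-107))**2 = (-78 - 1/107)**2 = (-8347/107)**2 = 69672409/11449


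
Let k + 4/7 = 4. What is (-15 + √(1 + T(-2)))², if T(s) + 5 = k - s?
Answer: (105 - √70)²/49 ≈ 190.57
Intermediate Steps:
k = 24/7 (k = -4/7 + 4 = 24/7 ≈ 3.4286)
T(s) = -11/7 - s (T(s) = -5 + (24/7 - s) = -11/7 - s)
(-15 + √(1 + T(-2)))² = (-15 + √(1 + (-11/7 - 1*(-2))))² = (-15 + √(1 + (-11/7 + 2)))² = (-15 + √(1 + 3/7))² = (-15 + √(10/7))² = (-15 + √70/7)²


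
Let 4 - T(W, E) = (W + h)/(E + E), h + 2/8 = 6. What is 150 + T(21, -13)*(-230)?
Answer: -52345/52 ≈ -1006.6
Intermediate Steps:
h = 23/4 (h = -1/4 + 6 = 23/4 ≈ 5.7500)
T(W, E) = 4 - (23/4 + W)/(2*E) (T(W, E) = 4 - (W + 23/4)/(E + E) = 4 - (23/4 + W)/(2*E))
150 + T(21, -13)*(-230) = 150 + ((1/8)*(-23 - 4*21 + 32*(-13))/(-13))*(-230) = 150 + ((1/8)*(-1/13)*(-23 - 84 - 416))*(-230) = 150 + ((1/8)*(-1/13)*(-523))*(-230) = 150 + (523/104)*(-230) = 150 - 60145/52 = -52345/52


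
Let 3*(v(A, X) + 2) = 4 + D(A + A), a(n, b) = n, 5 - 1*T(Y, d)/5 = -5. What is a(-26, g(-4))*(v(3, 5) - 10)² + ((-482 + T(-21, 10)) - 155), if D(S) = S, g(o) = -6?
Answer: -22859/9 ≈ -2539.9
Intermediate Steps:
T(Y, d) = 50 (T(Y, d) = 25 - 5*(-5) = 25 + 25 = 50)
v(A, X) = -⅔ + 2*A/3 (v(A, X) = -2 + (4 + (A + A))/3 = -2 + (4 + 2*A)/3 = -2 + (4/3 + 2*A/3) = -⅔ + 2*A/3)
a(-26, g(-4))*(v(3, 5) - 10)² + ((-482 + T(-21, 10)) - 155) = -26*((-⅔ + (⅔)*3) - 10)² + ((-482 + 50) - 155) = -26*((-⅔ + 2) - 10)² + (-432 - 155) = -26*(4/3 - 10)² - 587 = -26*(-26/3)² - 587 = -26*676/9 - 587 = -17576/9 - 587 = -22859/9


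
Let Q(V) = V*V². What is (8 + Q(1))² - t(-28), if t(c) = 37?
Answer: 44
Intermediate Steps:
Q(V) = V³
(8 + Q(1))² - t(-28) = (8 + 1³)² - 1*37 = (8 + 1)² - 37 = 9² - 37 = 81 - 37 = 44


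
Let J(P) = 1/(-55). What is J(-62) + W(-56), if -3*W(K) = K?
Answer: 3077/165 ≈ 18.648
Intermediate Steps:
J(P) = -1/55
W(K) = -K/3
J(-62) + W(-56) = -1/55 - 1/3*(-56) = -1/55 + 56/3 = 3077/165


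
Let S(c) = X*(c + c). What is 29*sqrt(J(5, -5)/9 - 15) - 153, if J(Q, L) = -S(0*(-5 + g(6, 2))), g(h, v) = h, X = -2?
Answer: -153 + 29*I*sqrt(15) ≈ -153.0 + 112.32*I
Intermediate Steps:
S(c) = -4*c (S(c) = -2*(c + c) = -4*c)
J(Q, L) = 0 (J(Q, L) = -(-4)*0*(-5 + 6) = -(-4)*0*1 = -(-4)*0 = -1*0 = 0)
29*sqrt(J(5, -5)/9 - 15) - 153 = 29*sqrt(0/9 - 15) - 153 = 29*sqrt(0*(1/9) - 15) - 153 = 29*sqrt(0 - 15) - 153 = 29*sqrt(-15) - 153 = 29*(I*sqrt(15)) - 153 = 29*I*sqrt(15) - 153 = -153 + 29*I*sqrt(15)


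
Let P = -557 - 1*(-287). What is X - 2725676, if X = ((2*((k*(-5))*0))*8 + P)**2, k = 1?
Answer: -2652776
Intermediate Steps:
P = -270 (P = -557 + 287 = -270)
X = 72900 (X = ((2*((1*(-5))*0))*8 - 270)**2 = ((2*(-5*0))*8 - 270)**2 = ((2*0)*8 - 270)**2 = (0*8 - 270)**2 = (0 - 270)**2 = (-270)**2 = 72900)
X - 2725676 = 72900 - 2725676 = -2652776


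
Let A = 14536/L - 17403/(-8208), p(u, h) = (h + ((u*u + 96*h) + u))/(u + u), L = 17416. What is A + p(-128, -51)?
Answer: -3928366079/95300352 ≈ -41.221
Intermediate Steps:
p(u, h) = (u + u² + 97*h)/(2*u) (p(u, h) = (h + ((u² + 96*h) + u))/((2*u)) = (h + (u + u² + 96*h))*(1/(2*u)) = (u + u² + 97*h)*(1/(2*u)) = (u + u² + 97*h)/(2*u))
A = 17600089/5956272 (A = 14536/17416 - 17403/(-8208) = 14536*(1/17416) - 17403*(-1/8208) = 1817/2177 + 5801/2736 = 17600089/5956272 ≈ 2.9549)
A + p(-128, -51) = 17600089/5956272 + (½)*(97*(-51) - 128*(1 - 128))/(-128) = 17600089/5956272 + (½)*(-1/128)*(-4947 - 128*(-127)) = 17600089/5956272 + (½)*(-1/128)*(-4947 + 16256) = 17600089/5956272 + (½)*(-1/128)*11309 = 17600089/5956272 - 11309/256 = -3928366079/95300352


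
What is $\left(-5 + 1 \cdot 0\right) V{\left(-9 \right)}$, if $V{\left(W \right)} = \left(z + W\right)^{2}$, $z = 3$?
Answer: $-180$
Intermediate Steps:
$V{\left(W \right)} = \left(3 + W\right)^{2}$
$\left(-5 + 1 \cdot 0\right) V{\left(-9 \right)} = \left(-5 + 1 \cdot 0\right) \left(3 - 9\right)^{2} = \left(-5 + 0\right) \left(-6\right)^{2} = \left(-5\right) 36 = -180$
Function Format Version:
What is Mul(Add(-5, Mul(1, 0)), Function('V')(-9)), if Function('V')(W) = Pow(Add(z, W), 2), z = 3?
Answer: -180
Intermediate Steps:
Function('V')(W) = Pow(Add(3, W), 2)
Mul(Add(-5, Mul(1, 0)), Function('V')(-9)) = Mul(Add(-5, Mul(1, 0)), Pow(Add(3, -9), 2)) = Mul(Add(-5, 0), Pow(-6, 2)) = Mul(-5, 36) = -180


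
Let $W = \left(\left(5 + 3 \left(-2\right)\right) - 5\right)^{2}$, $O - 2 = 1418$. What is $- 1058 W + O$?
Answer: $-36668$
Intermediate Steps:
$O = 1420$ ($O = 2 + 1418 = 1420$)
$W = 36$ ($W = \left(\left(5 - 6\right) - 5\right)^{2} = \left(-1 - 5\right)^{2} = \left(-6\right)^{2} = 36$)
$- 1058 W + O = \left(-1058\right) 36 + 1420 = -38088 + 1420 = -36668$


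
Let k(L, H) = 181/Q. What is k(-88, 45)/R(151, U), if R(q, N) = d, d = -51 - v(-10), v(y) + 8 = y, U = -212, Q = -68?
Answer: 181/2244 ≈ 0.080660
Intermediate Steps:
v(y) = -8 + y
k(L, H) = -181/68 (k(L, H) = 181/(-68) = 181*(-1/68) = -181/68)
d = -33 (d = -51 - (-8 - 10) = -51 - 1*(-18) = -51 + 18 = -33)
R(q, N) = -33
k(-88, 45)/R(151, U) = -181/68/(-33) = -181/68*(-1/33) = 181/2244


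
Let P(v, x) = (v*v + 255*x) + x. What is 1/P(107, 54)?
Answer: 1/25273 ≈ 3.9568e-5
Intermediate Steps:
P(v, x) = v**2 + 256*x (P(v, x) = (v**2 + 255*x) + x = v**2 + 256*x)
1/P(107, 54) = 1/(107**2 + 256*54) = 1/(11449 + 13824) = 1/25273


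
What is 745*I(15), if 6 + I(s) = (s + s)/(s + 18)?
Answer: -41720/11 ≈ -3792.7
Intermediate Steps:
I(s) = -6 + 2*s/(18 + s) (I(s) = -6 + (s + s)/(s + 18) = -6 + (2*s)/(18 + s) = -6 + 2*s/(18 + s))
745*I(15) = 745*(4*(-27 - 1*15)/(18 + 15)) = 745*(4*(-27 - 15)/33) = 745*(4*(1/33)*(-42)) = 745*(-56/11) = -41720/11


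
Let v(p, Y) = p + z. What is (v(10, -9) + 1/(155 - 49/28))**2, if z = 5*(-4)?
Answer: 37527876/375769 ≈ 99.870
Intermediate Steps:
z = -20
v(p, Y) = -20 + p (v(p, Y) = p - 20 = -20 + p)
(v(10, -9) + 1/(155 - 49/28))**2 = ((-20 + 10) + 1/(155 - 49/28))**2 = (-10 + 1/(155 - 49*1/28))**2 = (-10 + 1/(155 - 7/4))**2 = (-10 + 1/(613/4))**2 = (-10 + 4/613)**2 = (-6126/613)**2 = 37527876/375769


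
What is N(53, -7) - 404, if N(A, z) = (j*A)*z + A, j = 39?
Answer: -14820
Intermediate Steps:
N(A, z) = A + 39*A*z (N(A, z) = (39*A)*z + A = 39*A*z + A = A + 39*A*z)
N(53, -7) - 404 = 53*(1 + 39*(-7)) - 404 = 53*(1 - 273) - 404 = 53*(-272) - 404 = -14416 - 404 = -14820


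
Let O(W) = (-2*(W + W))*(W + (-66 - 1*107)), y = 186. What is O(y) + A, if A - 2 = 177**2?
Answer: 21659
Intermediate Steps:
A = 31331 (A = 2 + 177**2 = 2 + 31329 = 31331)
O(W) = -4*W*(-173 + W) (O(W) = (-4*W)*(W + (-66 - 107)) = (-4*W)*(W - 173) = (-4*W)*(-173 + W) = -4*W*(-173 + W))
O(y) + A = 4*186*(173 - 1*186) + 31331 = 4*186*(173 - 186) + 31331 = 4*186*(-13) + 31331 = -9672 + 31331 = 21659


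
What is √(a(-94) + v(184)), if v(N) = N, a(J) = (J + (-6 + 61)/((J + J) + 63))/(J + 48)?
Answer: √9842206/230 ≈ 13.640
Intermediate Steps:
a(J) = (J + 55/(63 + 2*J))/(48 + J) (a(J) = (J + 55/(2*J + 63))/(48 + J) = (J + 55/(63 + 2*J))/(48 + J))
√(a(-94) + v(184)) = √((55 + 2*(-94)² + 63*(-94))/(3024 + 2*(-94)² + 159*(-94)) + 184) = √((55 + 2*8836 - 5922)/(3024 + 2*8836 - 14946) + 184) = √((55 + 17672 - 5922)/(3024 + 17672 - 14946) + 184) = √(11805/5750 + 184) = √((1/5750)*11805 + 184) = √(2361/1150 + 184) = √(213961/1150) = √9842206/230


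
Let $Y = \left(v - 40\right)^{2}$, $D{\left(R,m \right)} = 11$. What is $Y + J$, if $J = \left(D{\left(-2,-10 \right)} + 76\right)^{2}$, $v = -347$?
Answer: $157338$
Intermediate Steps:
$J = 7569$ ($J = \left(11 + 76\right)^{2} = 87^{2} = 7569$)
$Y = 149769$ ($Y = \left(-347 - 40\right)^{2} = \left(-387\right)^{2} = 149769$)
$Y + J = 149769 + 7569 = 157338$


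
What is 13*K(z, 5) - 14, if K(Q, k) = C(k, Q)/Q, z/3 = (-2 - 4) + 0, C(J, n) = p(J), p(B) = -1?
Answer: -239/18 ≈ -13.278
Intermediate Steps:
C(J, n) = -1
z = -18 (z = 3*((-2 - 4) + 0) = 3*(-6 + 0) = 3*(-6) = -18)
K(Q, k) = -1/Q
13*K(z, 5) - 14 = 13*(-1/(-18)) - 14 = 13*(-1*(-1/18)) - 14 = 13*(1/18) - 14 = 13/18 - 14 = -239/18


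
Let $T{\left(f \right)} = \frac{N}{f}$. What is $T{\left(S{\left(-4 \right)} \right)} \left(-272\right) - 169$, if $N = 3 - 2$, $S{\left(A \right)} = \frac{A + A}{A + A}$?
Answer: $-441$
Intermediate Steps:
$S{\left(A \right)} = 1$ ($S{\left(A \right)} = \frac{2 A}{2 A} = 2 A \frac{1}{2 A} = 1$)
$N = 1$ ($N = 3 - 2 = 1$)
$T{\left(f \right)} = \frac{1}{f}$ ($T{\left(f \right)} = 1 \frac{1}{f} = \frac{1}{f}$)
$T{\left(S{\left(-4 \right)} \right)} \left(-272\right) - 169 = 1^{-1} \left(-272\right) - 169 = 1 \left(-272\right) - 169 = -272 - 169 = -441$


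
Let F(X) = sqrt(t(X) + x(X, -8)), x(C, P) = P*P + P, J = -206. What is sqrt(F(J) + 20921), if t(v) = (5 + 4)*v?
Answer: sqrt(20921 + I*sqrt(1798)) ≈ 144.64 + 0.147*I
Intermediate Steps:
x(C, P) = P + P**2 (x(C, P) = P**2 + P = P + P**2)
t(v) = 9*v
F(X) = sqrt(56 + 9*X) (F(X) = sqrt(9*X - 8*(1 - 8)) = sqrt(9*X - 8*(-7)) = sqrt(9*X + 56) = sqrt(56 + 9*X))
sqrt(F(J) + 20921) = sqrt(sqrt(56 + 9*(-206)) + 20921) = sqrt(sqrt(56 - 1854) + 20921) = sqrt(sqrt(-1798) + 20921) = sqrt(I*sqrt(1798) + 20921) = sqrt(20921 + I*sqrt(1798))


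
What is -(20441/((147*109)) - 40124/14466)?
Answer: 19289297/12877151 ≈ 1.4979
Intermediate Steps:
-(20441/((147*109)) - 40124/14466) = -(20441/16023 - 40124*1/14466) = -(20441*(1/16023) - 20062/7233) = -(20441/16023 - 20062/7233) = -1*(-19289297/12877151) = 19289297/12877151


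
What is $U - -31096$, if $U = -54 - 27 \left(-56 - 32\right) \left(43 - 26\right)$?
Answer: $71434$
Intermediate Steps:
$U = 40338$ ($U = -54 - 27 \left(\left(-88\right) 17\right) = -54 - -40392 = -54 + 40392 = 40338$)
$U - -31096 = 40338 - -31096 = 40338 + 31096 = 71434$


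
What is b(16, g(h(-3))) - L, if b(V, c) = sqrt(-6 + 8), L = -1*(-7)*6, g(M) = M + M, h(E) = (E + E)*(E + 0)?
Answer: -42 + sqrt(2) ≈ -40.586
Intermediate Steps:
h(E) = 2*E**2 (h(E) = (2*E)*E = 2*E**2)
g(M) = 2*M
L = 42 (L = 7*6 = 42)
b(V, c) = sqrt(2)
b(16, g(h(-3))) - L = sqrt(2) - 1*42 = sqrt(2) - 42 = -42 + sqrt(2)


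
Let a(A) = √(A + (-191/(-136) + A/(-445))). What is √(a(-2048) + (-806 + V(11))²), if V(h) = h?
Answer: √(144681203722500 + 7565*I*√1869787141810)/15130 ≈ 795.0 + 0.02842*I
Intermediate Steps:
a(A) = √(191/136 + 444*A/445) (a(A) = √(A + (-191*(-1/136) + A*(-1/445))) = √(A + (191/136 - A/445)) = √(191/136 + 444*A/445))
√(a(-2048) + (-806 + V(11))²) = √(√(1285974350 + 913609920*(-2048))/30260 + (-806 + 11)²) = √(√(1285974350 - 1871073116160)/30260 + (-795)²) = √(√(-1869787141810)/30260 + 632025) = √((I*√1869787141810)/30260 + 632025) = √(I*√1869787141810/30260 + 632025) = √(632025 + I*√1869787141810/30260)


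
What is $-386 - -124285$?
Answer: $123899$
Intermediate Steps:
$-386 - -124285 = -386 + 124285 = 123899$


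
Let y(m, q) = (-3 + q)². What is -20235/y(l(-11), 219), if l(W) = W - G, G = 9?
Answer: -6745/15552 ≈ -0.43371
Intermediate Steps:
l(W) = -9 + W (l(W) = W - 1*9 = W - 9 = -9 + W)
-20235/y(l(-11), 219) = -20235/(-3 + 219)² = -20235/(216²) = -20235/46656 = -20235*1/46656 = -6745/15552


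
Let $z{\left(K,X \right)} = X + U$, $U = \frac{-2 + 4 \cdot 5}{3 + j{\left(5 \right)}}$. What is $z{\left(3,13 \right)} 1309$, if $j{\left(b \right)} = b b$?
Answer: $\frac{35717}{2} \approx 17859.0$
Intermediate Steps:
$j{\left(b \right)} = b^{2}$
$U = \frac{9}{14}$ ($U = \frac{-2 + 4 \cdot 5}{3 + 5^{2}} = \frac{-2 + 20}{3 + 25} = \frac{18}{28} = 18 \cdot \frac{1}{28} = \frac{9}{14} \approx 0.64286$)
$z{\left(K,X \right)} = \frac{9}{14} + X$ ($z{\left(K,X \right)} = X + \frac{9}{14} = \frac{9}{14} + X$)
$z{\left(3,13 \right)} 1309 = \left(\frac{9}{14} + 13\right) 1309 = \frac{191}{14} \cdot 1309 = \frac{35717}{2}$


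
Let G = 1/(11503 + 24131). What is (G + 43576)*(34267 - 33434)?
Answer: 1293471725105/35634 ≈ 3.6299e+7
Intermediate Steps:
G = 1/35634 ≈ 2.8063e-5
(G + 43576)*(34267 - 33434) = (1/35634 + 43576)*(34267 - 33434) = (1552787185/35634)*833 = 1293471725105/35634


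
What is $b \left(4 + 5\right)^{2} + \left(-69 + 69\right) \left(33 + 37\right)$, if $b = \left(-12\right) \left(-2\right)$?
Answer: $1944$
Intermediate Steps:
$b = 24$
$b \left(4 + 5\right)^{2} + \left(-69 + 69\right) \left(33 + 37\right) = 24 \left(4 + 5\right)^{2} + \left(-69 + 69\right) \left(33 + 37\right) = 24 \cdot 9^{2} + 0 \cdot 70 = 24 \cdot 81 + 0 = 1944 + 0 = 1944$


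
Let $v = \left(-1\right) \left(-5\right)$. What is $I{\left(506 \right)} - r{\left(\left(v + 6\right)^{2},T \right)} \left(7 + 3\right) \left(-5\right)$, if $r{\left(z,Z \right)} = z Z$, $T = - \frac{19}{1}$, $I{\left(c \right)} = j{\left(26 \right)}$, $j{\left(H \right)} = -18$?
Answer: $-114968$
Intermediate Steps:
$v = 5$
$I{\left(c \right)} = -18$
$T = -19$ ($T = \left(-19\right) 1 = -19$)
$r{\left(z,Z \right)} = Z z$
$I{\left(506 \right)} - r{\left(\left(v + 6\right)^{2},T \right)} \left(7 + 3\right) \left(-5\right) = -18 - - 19 \left(5 + 6\right)^{2} \left(7 + 3\right) \left(-5\right) = -18 - - 19 \cdot 11^{2} \cdot 10 \left(-5\right) = -18 - \left(-19\right) 121 \left(-50\right) = -18 - \left(-2299\right) \left(-50\right) = -18 - 114950 = -114968$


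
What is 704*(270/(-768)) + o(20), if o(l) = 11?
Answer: -473/2 ≈ -236.50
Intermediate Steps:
704*(270/(-768)) + o(20) = 704*(270/(-768)) + 11 = 704*(270*(-1/768)) + 11 = 704*(-45/128) + 11 = -495/2 + 11 = -473/2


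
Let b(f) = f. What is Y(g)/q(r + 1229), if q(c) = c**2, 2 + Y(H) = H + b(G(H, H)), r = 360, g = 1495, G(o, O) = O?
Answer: 2988/2524921 ≈ 0.0011834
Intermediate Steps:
Y(H) = -2 + 2*H (Y(H) = -2 + (H + H) = -2 + 2*H)
Y(g)/q(r + 1229) = (-2 + 2*1495)/((360 + 1229)**2) = (-2 + 2990)/(1589**2) = 2988/2524921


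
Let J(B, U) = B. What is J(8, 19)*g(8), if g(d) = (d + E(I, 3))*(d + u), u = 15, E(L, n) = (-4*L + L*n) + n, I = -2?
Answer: 2392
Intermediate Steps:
E(L, n) = n - 4*L + L*n
g(d) = (5 + d)*(15 + d) (g(d) = (d + (3 - 4*(-2) - 2*3))*(d + 15) = (d + (3 + 8 - 6))*(15 + d) = (d + 5)*(15 + d) = (5 + d)*(15 + d))
J(8, 19)*g(8) = 8*(75 + 8² + 20*8) = 8*(75 + 64 + 160) = 8*299 = 2392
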